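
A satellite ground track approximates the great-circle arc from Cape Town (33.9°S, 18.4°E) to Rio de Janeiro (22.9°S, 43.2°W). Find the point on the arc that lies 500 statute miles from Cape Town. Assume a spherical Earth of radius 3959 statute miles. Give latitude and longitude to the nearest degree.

Write both endpoints as unit vectors p₁, p₂ with components (cos φ cos λ, cos φ sin λ, sin φ).
The central angle between the endpoints is δ = arccos(p₁·p₂) ≈ 0.951 rad (54.5°). The total great-circle distance is δ·R ≈ 0.951 × 3959 ≈ 3766 mi, so the target fraction is f = 500/3766 ≈ 0.133.
Interpolate at f ≈ 0.133 with slerp weights a = sin((1−f)δ)/sin δ ≈ 0.902, b = sin(fδ)/sin δ ≈ 0.155.
p = a·p₁ + b·p₂ ≈ (0.814, 0.139, -0.563); φ = arcsin(p_z) ≈ -34.29°, λ = atan2(p_y, p_x) ≈ 9.67°.

≈ (34°S, 10°E)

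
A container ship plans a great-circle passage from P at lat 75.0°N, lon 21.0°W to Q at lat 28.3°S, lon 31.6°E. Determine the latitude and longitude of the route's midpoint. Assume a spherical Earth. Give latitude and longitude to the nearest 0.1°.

≈ lat 24.9°N, lon 20.4°E

Write both endpoints as unit vectors p₁, p₂ with components (cos φ cos λ, cos φ sin λ, sin φ).
The central angle between the endpoints is δ = arccos(p₁·p₂) ≈ 1.896 rad (108.6°).
Interpolate at f = 1/2 with slerp weights a = sin((1−f)δ)/sin δ ≈ 0.857, b = sin(fδ)/sin δ ≈ 0.857.
p = a·p₁ + b·p₂ ≈ (0.850, 0.316, 0.422); φ = arcsin(p_z) ≈ 24.94°, λ = atan2(p_y, p_x) ≈ 20.39°.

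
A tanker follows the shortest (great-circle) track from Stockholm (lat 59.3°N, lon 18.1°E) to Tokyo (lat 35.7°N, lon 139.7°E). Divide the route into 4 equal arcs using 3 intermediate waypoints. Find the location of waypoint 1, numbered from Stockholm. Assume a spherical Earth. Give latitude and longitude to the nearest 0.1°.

≈ lat 68.0°N, lon 55.5°E

Convert each endpoint to a unit vector on the sphere (x = cos φ cos λ, y = cos φ sin λ, z = sin φ).
The central angle between the endpoints is δ = arccos(p₁·p₂) ≈ 1.282 rad (73.5°).
Interpolate at f = 1/4 with slerp weights a = sin((1−f)δ)/sin δ ≈ 0.856, b = sin(fδ)/sin δ ≈ 0.329.
p = a·p₁ + b·p₂ ≈ (0.212, 0.308, 0.927); φ = arcsin(p_z) ≈ 68.04°, λ = atan2(p_y, p_x) ≈ 55.54°.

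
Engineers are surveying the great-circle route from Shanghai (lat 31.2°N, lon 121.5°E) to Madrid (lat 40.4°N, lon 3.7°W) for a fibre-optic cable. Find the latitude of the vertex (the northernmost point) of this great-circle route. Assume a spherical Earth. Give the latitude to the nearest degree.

≈ 58°N

The great circle lies in the plane with unit normal n̂ = (p₁ × p₂)/|p₁ × p₂|.
Here n̂_z ≈ -0.533; the vertex latitude is φ_max = arccos|n̂_z| ≈ 57.8°.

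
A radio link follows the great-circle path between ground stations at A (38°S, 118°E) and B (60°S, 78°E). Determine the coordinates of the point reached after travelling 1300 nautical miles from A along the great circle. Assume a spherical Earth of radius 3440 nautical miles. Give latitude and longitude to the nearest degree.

≈ (54°S, 97°E)

From cos δ = sin φ₁ sin φ₂ + cos φ₁ cos φ₂ cos Δλ, the central angle is δ ≈ 0.583 rad (33.4°). The total great-circle distance is δ·R ≈ 0.583 × 3440 ≈ 2004 nmi, so the target fraction is f = 1300/2004 ≈ 0.649.
Interpolate at f ≈ 0.649 with slerp weights a = sin((1−f)δ)/sin δ ≈ 0.370, b = sin(fδ)/sin δ ≈ 0.671.
p = a·p₁ + b·p₂ ≈ (-0.067, 0.585, -0.808); φ = arcsin(p_z) ≈ -53.92°, λ = atan2(p_y, p_x) ≈ 96.53°.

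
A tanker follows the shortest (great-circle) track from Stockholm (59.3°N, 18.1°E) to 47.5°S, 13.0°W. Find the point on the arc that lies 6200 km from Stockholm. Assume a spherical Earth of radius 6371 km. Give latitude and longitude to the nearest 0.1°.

Convert each endpoint to a unit vector on the sphere (x = cos φ cos λ, y = cos φ sin λ, z = sin φ).
The central angle between the endpoints is δ = arccos(p₁·p₂) ≈ 1.916 rad (109.8°). The total great-circle distance is δ·R ≈ 1.916 × 6371 ≈ 12208 km, so the target fraction is f = 6200/12208 ≈ 0.508.
Interpolate at f ≈ 0.508 with slerp weights a = sin((1−f)δ)/sin δ ≈ 0.860, b = sin(fδ)/sin δ ≈ 0.879.
p = a·p₁ + b·p₂ ≈ (0.996, 0.003, 0.092); φ = arcsin(p_z) ≈ 5.27°, λ = atan2(p_y, p_x) ≈ 0.17°.

≈ 5.3°N, 0.2°E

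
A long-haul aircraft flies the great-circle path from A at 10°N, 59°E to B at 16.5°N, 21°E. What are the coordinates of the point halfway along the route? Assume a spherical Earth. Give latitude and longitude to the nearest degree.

≈ 14°N, 40°E

Write both endpoints as unit vectors p₁, p₂ with components (cos φ cos λ, cos φ sin λ, sin φ).
The central angle between the endpoints is δ = arccos(p₁·p₂) ≈ 0.654 rad (37.5°).
Interpolate at f = 1/2 with slerp weights a = sin((1−f)δ)/sin δ ≈ 0.528, b = sin(fδ)/sin δ ≈ 0.528.
p = a·p₁ + b·p₂ ≈ (0.740, 0.627, 0.242); φ = arcsin(p_z) ≈ 13.98°, λ = atan2(p_y, p_x) ≈ 40.26°.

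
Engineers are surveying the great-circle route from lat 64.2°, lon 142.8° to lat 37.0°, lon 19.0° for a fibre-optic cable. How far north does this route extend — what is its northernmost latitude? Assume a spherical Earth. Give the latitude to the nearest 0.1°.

The great circle lies in the plane with unit normal n̂ = (p₁ × p₂)/|p₁ × p₂|.
Here n̂_z ≈ -0.308; the vertex latitude is φ_max = arccos|n̂_z| ≈ 72.1°.

≈ 72.1°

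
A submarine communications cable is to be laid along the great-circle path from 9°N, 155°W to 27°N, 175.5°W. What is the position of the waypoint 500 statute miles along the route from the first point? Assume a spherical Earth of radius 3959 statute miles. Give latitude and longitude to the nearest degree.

≈ 14°N, 160°W

Write both endpoints as unit vectors p₁, p₂ with components (cos φ cos λ, cos φ sin λ, sin φ).
The central angle between the endpoints is δ = arccos(p₁·p₂) ≈ 0.462 rad (26.4°). The total great-circle distance is δ·R ≈ 0.462 × 3959 ≈ 1828 mi, so the target fraction is f = 500/1828 ≈ 0.274.
Interpolate at f ≈ 0.274 with slerp weights a = sin((1−f)δ)/sin δ ≈ 0.739, b = sin(fδ)/sin δ ≈ 0.283.
p = a·p₁ + b·p₂ ≈ (-0.913, -0.328, 0.244); φ = arcsin(p_z) ≈ 14.12°, λ = atan2(p_y, p_x) ≈ -160.22°.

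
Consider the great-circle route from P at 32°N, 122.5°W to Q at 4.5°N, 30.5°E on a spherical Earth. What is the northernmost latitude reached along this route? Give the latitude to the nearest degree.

≈ 57°N

The great circle lies in the plane with unit normal n̂ = (p₁ × p₂)/|p₁ × p₂|.
Here n̂_z ≈ +0.546; the vertex latitude is φ_max = arccos|n̂_z| ≈ 56.9°.
Check via Clairaut: cos φ_max = |cos φ₁| · sin C = cos(32.0°)·sin(40.1°) ≈ 0.546, again giving ≈ 56.9°.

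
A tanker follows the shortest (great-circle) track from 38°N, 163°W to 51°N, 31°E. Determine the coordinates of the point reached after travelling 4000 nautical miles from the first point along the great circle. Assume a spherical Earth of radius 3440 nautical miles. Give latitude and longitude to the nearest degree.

The haversine formula gives a central angle δ ≈ 1.574 rad (90.2°) between the endpoints. The total great-circle distance is δ·R ≈ 1.574 × 3440 ≈ 5413 nmi, so the target fraction is f = 4000/5413 ≈ 0.739.
Interpolate at f ≈ 0.739 with slerp weights a = sin((1−f)δ)/sin δ ≈ 0.399, b = sin(fδ)/sin δ ≈ 0.918.
p = a·p₁ + b·p₂ ≈ (0.194, 0.206, 0.959); φ = arcsin(p_z) ≈ 73.57°, λ = atan2(p_y, p_x) ≈ 46.61°.

≈ 74°N, 47°E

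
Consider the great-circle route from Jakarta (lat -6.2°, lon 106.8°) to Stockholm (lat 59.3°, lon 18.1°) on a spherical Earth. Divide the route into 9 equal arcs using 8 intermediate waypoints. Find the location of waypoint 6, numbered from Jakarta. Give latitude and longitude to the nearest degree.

≈ lat 45°, lon 66°

Write both endpoints as unit vectors p₁, p₂ with components (cos φ cos λ, cos φ sin λ, sin φ).
The central angle between the endpoints is δ = arccos(p₁·p₂) ≈ 1.652 rad (94.7°).
Interpolate at f = 6/9 with slerp weights a = sin((1−f)δ)/sin δ ≈ 0.525, b = sin(fδ)/sin δ ≈ 0.895.
p = a·p₁ + b·p₂ ≈ (0.283, 0.642, 0.713); φ = arcsin(p_z) ≈ 45.46°, λ = atan2(p_y, p_x) ≈ 66.17°.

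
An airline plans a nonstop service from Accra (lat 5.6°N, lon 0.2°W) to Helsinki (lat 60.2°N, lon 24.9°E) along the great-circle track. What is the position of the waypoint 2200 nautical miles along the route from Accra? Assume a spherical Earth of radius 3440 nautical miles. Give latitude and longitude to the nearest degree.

≈ lat 41°N, lon 11°E

Write both endpoints as unit vectors p₁, p₂ with components (cos φ cos λ, cos φ sin λ, sin φ).
The central angle between the endpoints is δ = arccos(p₁·p₂) ≈ 1.009 rad (57.8°). The total great-circle distance is δ·R ≈ 1.009 × 3440 ≈ 3471 nmi, so the target fraction is f = 2200/3471 ≈ 0.634.
Interpolate at f ≈ 0.634 with slerp weights a = sin((1−f)δ)/sin δ ≈ 0.427, b = sin(fδ)/sin δ ≈ 0.705.
p = a·p₁ + b·p₂ ≈ (0.743, 0.146, 0.654); φ = arcsin(p_z) ≈ 40.81°, λ = atan2(p_y, p_x) ≈ 11.13°.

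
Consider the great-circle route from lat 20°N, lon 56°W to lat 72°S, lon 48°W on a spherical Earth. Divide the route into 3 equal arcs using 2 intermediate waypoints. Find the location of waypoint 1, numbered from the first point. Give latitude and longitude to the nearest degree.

Write both endpoints as unit vectors p₁, p₂ with components (cos φ cos λ, cos φ sin λ, sin φ).
The central angle between the endpoints is δ = arccos(p₁·p₂) ≈ 1.609 rad (92.2°).
Interpolate at f = 1/3 with slerp weights a = sin((1−f)δ)/sin δ ≈ 0.879, b = sin(fδ)/sin δ ≈ 0.511.
p = a·p₁ + b·p₂ ≈ (0.568, -0.802, -0.186); φ = arcsin(p_z) ≈ -10.69°, λ = atan2(p_y, p_x) ≈ -54.72°.

≈ lat 11°S, lon 55°W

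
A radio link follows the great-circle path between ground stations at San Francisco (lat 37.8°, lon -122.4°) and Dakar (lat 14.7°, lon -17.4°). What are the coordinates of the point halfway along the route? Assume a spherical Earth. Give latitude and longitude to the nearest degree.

Convert each endpoint to a unit vector on the sphere (x = cos φ cos λ, y = cos φ sin λ, z = sin φ).
The central angle between the endpoints is δ = arccos(p₁·p₂) ≈ 1.613 rad (92.4°).
Interpolate at f = 1/2 with slerp weights a = sin((1−f)δ)/sin δ ≈ 0.723, b = sin(fδ)/sin δ ≈ 0.723.
p = a·p₁ + b·p₂ ≈ (0.361, -0.691, 0.626); φ = arcsin(p_z) ≈ 38.77°, λ = atan2(p_y, p_x) ≈ -62.42°.

≈ lat 39°, lon -62°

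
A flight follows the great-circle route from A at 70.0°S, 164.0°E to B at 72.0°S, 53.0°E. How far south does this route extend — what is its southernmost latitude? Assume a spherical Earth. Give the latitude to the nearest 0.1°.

The great circle lies in the plane with unit normal n̂ = (p₁ × p₂)/|p₁ × p₂|.
Here n̂_z ≈ -0.191; the vertex latitude is φ_max = arccos|n̂_z| ≈ 79.0°.

≈ 79.0°S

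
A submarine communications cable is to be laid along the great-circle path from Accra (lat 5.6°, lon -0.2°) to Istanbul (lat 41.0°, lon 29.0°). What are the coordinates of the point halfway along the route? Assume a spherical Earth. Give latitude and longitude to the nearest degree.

≈ lat 24°, lon 12°

Write both endpoints as unit vectors p₁, p₂ with components (cos φ cos λ, cos φ sin λ, sin φ).
The central angle between the endpoints is δ = arccos(p₁·p₂) ≈ 0.767 rad (44.0°).
Interpolate at f = 1/2 with slerp weights a = sin((1−f)δ)/sin δ ≈ 0.539, b = sin(fδ)/sin δ ≈ 0.539.
p = a·p₁ + b·p₂ ≈ (0.893, 0.195, 0.406); φ = arcsin(p_z) ≈ 23.98°, λ = atan2(p_y, p_x) ≈ 12.35°.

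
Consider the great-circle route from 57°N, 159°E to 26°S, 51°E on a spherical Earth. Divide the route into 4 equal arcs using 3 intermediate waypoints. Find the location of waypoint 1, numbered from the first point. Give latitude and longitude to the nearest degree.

≈ 46°N, 112°E

The haversine formula gives a central angle δ ≈ 2.116 rad (121.3°) between the endpoints.
Interpolate at f = 1/4 with slerp weights a = sin((1−f)δ)/sin δ ≈ 1.170, b = sin(fδ)/sin δ ≈ 0.590.
p = a·p₁ + b·p₂ ≈ (-0.261, 0.641, 0.722); φ = arcsin(p_z) ≈ 46.23°, λ = atan2(p_y, p_x) ≈ 112.14°.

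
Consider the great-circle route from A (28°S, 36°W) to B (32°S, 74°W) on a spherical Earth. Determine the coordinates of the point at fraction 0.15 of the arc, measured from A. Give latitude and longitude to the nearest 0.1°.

From cos δ = sin φ₁ sin φ₂ + cos φ₁ cos φ₂ cos Δλ, the central angle is δ ≈ 0.576 rad (33.0°).
Interpolate at f = 0.15 with slerp weights a = sin((1−f)δ)/sin δ ≈ 0.863, b = sin(fδ)/sin δ ≈ 0.158.
p = a·p₁ + b·p₂ ≈ (0.654, -0.577, -0.489); φ = arcsin(p_z) ≈ -29.29°, λ = atan2(p_y, p_x) ≈ -41.44°.

≈ (29.3°S, 41.4°W)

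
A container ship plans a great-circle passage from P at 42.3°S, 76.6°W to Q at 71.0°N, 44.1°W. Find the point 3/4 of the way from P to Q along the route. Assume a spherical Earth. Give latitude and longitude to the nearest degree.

Write both endpoints as unit vectors p₁, p₂ with components (cos φ cos λ, cos φ sin λ, sin φ).
The central angle between the endpoints is δ = arccos(p₁·p₂) ≈ 2.019 rad (115.7°).
Interpolate at f = 3/4 with slerp weights a = sin((1−f)δ)/sin δ ≈ 0.537, b = sin(fδ)/sin δ ≈ 1.108.
p = a·p₁ + b·p₂ ≈ (0.351, -0.637, 0.686); φ = arcsin(p_z) ≈ 43.34°, λ = atan2(p_y, p_x) ≈ -61.15°.

≈ 43°N, 61°W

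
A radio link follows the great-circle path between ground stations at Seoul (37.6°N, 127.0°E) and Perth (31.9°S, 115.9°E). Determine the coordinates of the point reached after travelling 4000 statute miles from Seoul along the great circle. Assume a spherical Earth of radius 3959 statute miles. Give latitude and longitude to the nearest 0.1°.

Write both endpoints as unit vectors p₁, p₂ with components (cos φ cos λ, cos φ sin λ, sin φ).
The central angle between the endpoints is δ = arccos(p₁·p₂) ≈ 1.226 rad (70.3°). The total great-circle distance is δ·R ≈ 1.226 × 3959 ≈ 4855 mi, so the target fraction is f = 4000/4855 ≈ 0.824.
Interpolate at f ≈ 0.824 with slerp weights a = sin((1−f)δ)/sin δ ≈ 0.228, b = sin(fδ)/sin δ ≈ 0.900.
p = a·p₁ + b·p₂ ≈ (-0.442, 0.831, -0.337); φ = arcsin(p_z) ≈ -19.67°, λ = atan2(p_y, p_x) ≈ 118.01°.

≈ (19.7°S, 118.0°E)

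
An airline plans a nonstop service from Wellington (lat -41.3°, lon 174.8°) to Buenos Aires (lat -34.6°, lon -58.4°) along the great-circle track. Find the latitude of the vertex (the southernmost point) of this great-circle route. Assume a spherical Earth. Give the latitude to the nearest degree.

The great circle lies in the plane with unit normal n̂ = (p₁ × p₂)/|p₁ × p₂|.
Here n̂_z ≈ +0.495; the vertex latitude is φ_max = arccos|n̂_z| ≈ 60.3°.
Check via Clairaut: cos φ_max = |cos φ₁| · sin C = cos(41.3°)·sin(138.8°) ≈ 0.495, again giving ≈ 60.3°.

≈ -60°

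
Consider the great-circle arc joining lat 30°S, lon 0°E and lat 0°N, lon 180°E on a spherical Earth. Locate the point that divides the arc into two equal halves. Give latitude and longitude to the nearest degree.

≈ lat 75°S, lon 180°E

The haversine formula gives a central angle δ ≈ 2.618 rad (150.0°) between the endpoints.
Interpolate at f = 1/2 with slerp weights a = sin((1−f)δ)/sin δ ≈ 1.932, b = sin(fδ)/sin δ ≈ 1.932.
p = a·p₁ + b·p₂ ≈ (-0.259, 0.000, -0.966); φ = arcsin(p_z) ≈ -75.00°, λ = atan2(p_y, p_x) ≈ 180.00°.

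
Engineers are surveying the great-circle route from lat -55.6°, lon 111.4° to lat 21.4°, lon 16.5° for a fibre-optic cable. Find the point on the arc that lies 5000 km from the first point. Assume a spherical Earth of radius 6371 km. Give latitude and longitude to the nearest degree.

Write both endpoints as unit vectors p₁, p₂ with components (cos φ cos λ, cos φ sin λ, sin φ).
The central angle between the endpoints is δ = arccos(p₁·p₂) ≈ 1.924 rad (110.2°). The total great-circle distance is δ·R ≈ 1.924 × 6371 ≈ 12258 km, so the target fraction is f = 5000/12258 ≈ 0.408.
Interpolate at f ≈ 0.408 with slerp weights a = sin((1−f)δ)/sin δ ≈ 0.968, b = sin(fδ)/sin δ ≈ 0.753.
p = a·p₁ + b·p₂ ≈ (0.473, 0.708, -0.524); φ = arcsin(p_z) ≈ -31.60°, λ = atan2(p_y, p_x) ≈ 56.28°.

≈ lat -32°, lon 56°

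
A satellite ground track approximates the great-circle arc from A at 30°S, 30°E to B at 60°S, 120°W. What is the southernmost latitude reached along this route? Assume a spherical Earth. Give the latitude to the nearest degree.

≈ 77°S

The great circle lies in the plane with unit normal n̂ = (p₁ × p₂)/|p₁ × p₂|.
Here n̂_z ≈ -0.217; the vertex latitude is φ_max = arccos|n̂_z| ≈ 77.5°.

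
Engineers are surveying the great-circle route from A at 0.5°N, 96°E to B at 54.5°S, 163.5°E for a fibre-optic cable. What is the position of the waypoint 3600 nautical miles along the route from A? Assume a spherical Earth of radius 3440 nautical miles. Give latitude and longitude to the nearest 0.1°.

Convert each endpoint to a unit vector on the sphere (x = cos φ cos λ, y = cos φ sin λ, z = sin φ).
The central angle between the endpoints is δ = arccos(p₁·p₂) ≈ 1.354 rad (77.6°). The total great-circle distance is δ·R ≈ 1.354 × 3440 ≈ 4658 nmi, so the target fraction is f = 3600/4658 ≈ 0.773.
Interpolate at f ≈ 0.773 with slerp weights a = sin((1−f)δ)/sin δ ≈ 0.310, b = sin(fδ)/sin δ ≈ 0.886.
p = a·p₁ + b·p₂ ≈ (-0.526, 0.454, -0.719); φ = arcsin(p_z) ≈ -45.97°, λ = atan2(p_y, p_x) ≈ 139.17°.

≈ 46.0°S, 139.2°E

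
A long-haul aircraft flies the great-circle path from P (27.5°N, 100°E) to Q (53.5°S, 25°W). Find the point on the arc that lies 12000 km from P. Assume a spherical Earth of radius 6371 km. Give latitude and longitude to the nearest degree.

≈ (51°S, 15°E)

The haversine formula gives a central angle δ ≈ 2.310 rad (132.4°) between the endpoints. The total great-circle distance is δ·R ≈ 2.310 × 6371 ≈ 14718 km, so the target fraction is f = 12000/14718 ≈ 0.815.
Interpolate at f ≈ 0.815 with slerp weights a = sin((1−f)δ)/sin δ ≈ 0.560, b = sin(fδ)/sin δ ≈ 1.288.
p = a·p₁ + b·p₂ ≈ (0.608, 0.165, -0.777); φ = arcsin(p_z) ≈ -50.95°, λ = atan2(p_y, p_x) ≈ 15.23°.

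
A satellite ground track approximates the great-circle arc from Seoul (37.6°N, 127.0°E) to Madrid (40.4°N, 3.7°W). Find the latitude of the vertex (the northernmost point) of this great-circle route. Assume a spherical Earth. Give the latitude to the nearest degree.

The great circle lies in the plane with unit normal n̂ = (p₁ × p₂)/|p₁ × p₂|.
Here n̂_z ≈ -0.457; the vertex latitude is φ_max = arccos|n̂_z| ≈ 62.8°.
Check via Clairaut: cos φ_max = |cos φ₁| · sin C = cos(37.6°)·sin(35.3°) ≈ 0.457, again giving ≈ 62.8°.

≈ 63°N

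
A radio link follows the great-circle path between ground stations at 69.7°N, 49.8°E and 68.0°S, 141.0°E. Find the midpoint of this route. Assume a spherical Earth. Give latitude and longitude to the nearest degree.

From cos δ = sin φ₁ sin φ₂ + cos φ₁ cos φ₂ cos Δλ, the central angle is δ ≈ 2.631 rad (150.7°).
Interpolate at f = 1/2 with slerp weights a = sin((1−f)δ)/sin δ ≈ 1.979, b = sin(fδ)/sin δ ≈ 1.979.
p = a·p₁ + b·p₂ ≈ (-0.133, 0.991, 0.021); φ = arcsin(p_z) ≈ 1.21°, λ = atan2(p_y, p_x) ≈ 97.64°.

≈ 1°N, 98°E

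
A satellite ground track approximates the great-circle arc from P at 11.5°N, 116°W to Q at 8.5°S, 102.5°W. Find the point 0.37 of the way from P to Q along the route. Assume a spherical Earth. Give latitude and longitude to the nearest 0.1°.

Write both endpoints as unit vectors p₁, p₂ with components (cos φ cos λ, cos φ sin λ, sin φ).
The central angle between the endpoints is δ = arccos(p₁·p₂) ≈ 0.420 rad (24.1°).
Interpolate at f = 0.37 with slerp weights a = sin((1−f)δ)/sin δ ≈ 0.641, b = sin(fδ)/sin δ ≈ 0.380.
p = a·p₁ + b·p₂ ≈ (-0.357, -0.931, 0.072); φ = arcsin(p_z) ≈ 4.12°, λ = atan2(p_y, p_x) ≈ -110.96°.

≈ 4.1°N, 111.0°W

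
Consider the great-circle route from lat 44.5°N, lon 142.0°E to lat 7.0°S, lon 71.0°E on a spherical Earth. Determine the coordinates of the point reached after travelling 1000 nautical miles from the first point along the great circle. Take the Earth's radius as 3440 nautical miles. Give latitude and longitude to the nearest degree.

≈ lat 37°N, lon 122°E

From cos δ = sin φ₁ sin φ₂ + cos φ₁ cos φ₂ cos Δλ, the central angle is δ ≈ 1.425 rad (81.7°). The total great-circle distance is δ·R ≈ 1.425 × 3440 ≈ 4903 nmi, so the target fraction is f = 1000/4903 ≈ 0.204.
Interpolate at f ≈ 0.204 with slerp weights a = sin((1−f)δ)/sin δ ≈ 0.916, b = sin(fδ)/sin δ ≈ 0.290.
p = a·p₁ + b·p₂ ≈ (-0.421, 0.674, 0.607); φ = arcsin(p_z) ≈ 37.35°, λ = atan2(p_y, p_x) ≈ 122.00°.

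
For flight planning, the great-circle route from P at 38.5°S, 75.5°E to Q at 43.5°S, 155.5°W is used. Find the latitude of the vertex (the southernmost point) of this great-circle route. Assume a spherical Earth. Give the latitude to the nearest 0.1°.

The great circle lies in the plane with unit normal n̂ = (p₁ × p₂)/|p₁ × p₂|.
Here n̂_z ≈ +0.442; the vertex latitude is φ_max = arccos|n̂_z| ≈ 63.7°.

≈ 63.7°S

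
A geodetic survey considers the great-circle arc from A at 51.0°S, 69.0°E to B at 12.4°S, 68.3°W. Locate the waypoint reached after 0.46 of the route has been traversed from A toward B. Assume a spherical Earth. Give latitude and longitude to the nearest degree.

≈ 59°S, 22°W

Convert each endpoint to a unit vector on the sphere (x = cos φ cos λ, y = cos φ sin λ, z = sin φ).
The central angle between the endpoints is δ = arccos(p₁·p₂) ≈ 1.860 rad (106.5°).
Interpolate at f = 0.46 with slerp weights a = sin((1−f)δ)/sin δ ≈ 0.880, b = sin(fδ)/sin δ ≈ 0.787.
p = a·p₁ + b·p₂ ≈ (0.483, -0.197, -0.853); φ = arcsin(p_z) ≈ -58.55°, λ = atan2(p_y, p_x) ≈ -22.24°.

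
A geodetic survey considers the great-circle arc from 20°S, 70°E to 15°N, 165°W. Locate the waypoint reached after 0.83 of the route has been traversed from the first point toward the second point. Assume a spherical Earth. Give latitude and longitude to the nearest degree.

Convert each endpoint to a unit vector on the sphere (x = cos φ cos λ, y = cos φ sin λ, z = sin φ).
The central angle between the endpoints is δ = arccos(p₁·p₂) ≈ 2.226 rad (127.5°).
Interpolate at f = 0.83 with slerp weights a = sin((1−f)δ)/sin δ ≈ 0.466, b = sin(fδ)/sin δ ≈ 1.213.
p = a·p₁ + b·p₂ ≈ (-0.982, 0.108, 0.155); φ = arcsin(p_z) ≈ 8.90°, λ = atan2(p_y, p_x) ≈ 173.72°.

≈ 9°N, 174°E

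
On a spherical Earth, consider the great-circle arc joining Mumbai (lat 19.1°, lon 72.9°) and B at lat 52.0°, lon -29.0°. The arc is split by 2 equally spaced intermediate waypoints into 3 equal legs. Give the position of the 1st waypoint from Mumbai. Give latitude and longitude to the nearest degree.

Write both endpoints as unit vectors p₁, p₂ with components (cos φ cos λ, cos φ sin λ, sin φ).
The central angle between the endpoints is δ = arccos(p₁·p₂) ≈ 1.432 rad (82.1°).
Interpolate at f = 1/3 with slerp weights a = sin((1−f)δ)/sin δ ≈ 0.824, b = sin(fδ)/sin δ ≈ 0.464.
p = a·p₁ + b·p₂ ≈ (0.479, 0.606, 0.635); φ = arcsin(p_z) ≈ 39.44°, λ = atan2(p_y, p_x) ≈ 51.68°.

≈ lat 39°, lon 52°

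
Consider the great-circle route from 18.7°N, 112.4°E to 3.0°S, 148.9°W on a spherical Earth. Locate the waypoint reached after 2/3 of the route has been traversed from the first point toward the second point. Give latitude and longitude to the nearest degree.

≈ 7°N, 180°E

Convert each endpoint to a unit vector on the sphere (x = cos φ cos λ, y = cos φ sin λ, z = sin φ).
The central angle between the endpoints is δ = arccos(p₁·p₂) ≈ 1.731 rad (99.2°).
Interpolate at f = 2/3 with slerp weights a = sin((1−f)δ)/sin δ ≈ 0.553, b = sin(fδ)/sin δ ≈ 0.926.
p = a·p₁ + b·p₂ ≈ (-0.992, 0.006, 0.129); φ = arcsin(p_z) ≈ 7.40°, λ = atan2(p_y, p_x) ≈ 179.64°.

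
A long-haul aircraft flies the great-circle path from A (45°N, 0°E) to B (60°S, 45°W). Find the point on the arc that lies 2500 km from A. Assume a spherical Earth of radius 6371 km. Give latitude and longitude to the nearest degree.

≈ (24°N, 9°W)

The haversine formula gives a central angle δ ≈ 1.942 rad (111.2°) between the endpoints. The total great-circle distance is δ·R ≈ 1.942 × 6371 ≈ 12370 km, so the target fraction is f = 2500/12370 ≈ 0.202.
Interpolate at f ≈ 0.202 with slerp weights a = sin((1−f)δ)/sin δ ≈ 1.073, b = sin(fδ)/sin δ ≈ 0.410.
p = a·p₁ + b·p₂ ≈ (0.904, -0.145, 0.403); φ = arcsin(p_z) ≈ 23.78°, λ = atan2(p_y, p_x) ≈ -9.12°.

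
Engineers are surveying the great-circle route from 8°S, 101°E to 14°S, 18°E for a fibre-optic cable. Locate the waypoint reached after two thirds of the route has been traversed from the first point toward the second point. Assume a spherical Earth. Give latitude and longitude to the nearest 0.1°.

Convert each endpoint to a unit vector on the sphere (x = cos φ cos λ, y = cos φ sin λ, z = sin φ).
The central angle between the endpoints is δ = arccos(p₁·p₂) ≈ 1.419 rad (81.3°).
Interpolate at f = 2/3 with slerp weights a = sin((1−f)δ)/sin δ ≈ 0.461, b = sin(fδ)/sin δ ≈ 0.821.
p = a·p₁ + b·p₂ ≈ (0.670, 0.694, -0.263); φ = arcsin(p_z) ≈ -15.23°, λ = atan2(p_y, p_x) ≈ 46.01°.

≈ 15.2°S, 46.0°E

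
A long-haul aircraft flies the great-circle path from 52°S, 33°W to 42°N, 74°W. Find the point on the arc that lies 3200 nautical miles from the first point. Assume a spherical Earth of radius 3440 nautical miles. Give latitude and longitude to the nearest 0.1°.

Convert each endpoint to a unit vector on the sphere (x = cos φ cos λ, y = cos φ sin λ, z = sin φ).
The central angle between the endpoints is δ = arccos(p₁·p₂) ≈ 1.754 rad (100.5°). The total great-circle distance is δ·R ≈ 1.754 × 3440 ≈ 6033 nmi, so the target fraction is f = 3200/6033 ≈ 0.530.
Interpolate at f ≈ 0.530 with slerp weights a = sin((1−f)δ)/sin δ ≈ 0.746, b = sin(fδ)/sin δ ≈ 0.815.
p = a·p₁ + b·p₂ ≈ (0.552, -0.833, -0.042); φ = arcsin(p_z) ≈ -2.42°, λ = atan2(p_y, p_x) ≈ -56.45°.

≈ 2.4°S, 56.4°W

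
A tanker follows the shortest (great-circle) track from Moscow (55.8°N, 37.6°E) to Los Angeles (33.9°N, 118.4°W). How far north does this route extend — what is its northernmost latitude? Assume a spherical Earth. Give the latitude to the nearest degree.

The great circle lies in the plane with unit normal n̂ = (p₁ × p₂)/|p₁ × p₂|.
Here n̂_z ≈ -0.190; the vertex latitude is φ_max = arccos|n̂_z| ≈ 79.1°.
Check via Clairaut: cos φ_max = |cos φ₁| · sin C = cos(55.8°)·sin(19.7°) ≈ 0.190, again giving ≈ 79.1°.

≈ 79°N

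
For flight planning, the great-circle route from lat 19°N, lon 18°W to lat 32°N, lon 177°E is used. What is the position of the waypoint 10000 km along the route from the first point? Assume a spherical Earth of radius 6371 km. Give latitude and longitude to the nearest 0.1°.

≈ lat 65.4°N, lon 156.6°W

Convert each endpoint to a unit vector on the sphere (x = cos φ cos λ, y = cos φ sin λ, z = sin φ).
The central angle between the endpoints is δ = arccos(p₁·p₂) ≈ 2.217 rad (127.0°). The total great-circle distance is δ·R ≈ 2.217 × 6371 ≈ 14123 km, so the target fraction is f = 10000/14123 ≈ 0.708.
Interpolate at f ≈ 0.708 with slerp weights a = sin((1−f)δ)/sin δ ≈ 0.755, b = sin(fδ)/sin δ ≈ 1.252.
p = a·p₁ + b·p₂ ≈ (-0.382, -0.165, 0.909); φ = arcsin(p_z) ≈ 65.43°, λ = atan2(p_y, p_x) ≈ -156.61°.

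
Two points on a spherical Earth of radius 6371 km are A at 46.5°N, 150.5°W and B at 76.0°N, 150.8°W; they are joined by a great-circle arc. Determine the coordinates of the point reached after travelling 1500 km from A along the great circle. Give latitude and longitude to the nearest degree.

From cos δ = sin φ₁ sin φ₂ + cos φ₁ cos φ₂ cos Δλ, the central angle is δ ≈ 0.515 rad (29.5°). The total great-circle distance is δ·R ≈ 0.515 × 6371 ≈ 3280 km, so the target fraction is f = 1500/3280 ≈ 0.457.
Interpolate at f ≈ 0.457 with slerp weights a = sin((1−f)δ)/sin δ ≈ 0.560, b = sin(fδ)/sin δ ≈ 0.474.
p = a·p₁ + b·p₂ ≈ (-0.436, -0.246, 0.866); φ = arcsin(p_z) ≈ 59.99°, λ = atan2(p_y, p_x) ≈ -150.57°.

≈ 60°N, 151°W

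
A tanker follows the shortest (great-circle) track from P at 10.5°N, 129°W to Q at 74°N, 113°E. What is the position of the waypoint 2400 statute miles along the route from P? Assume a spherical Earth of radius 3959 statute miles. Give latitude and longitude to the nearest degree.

≈ 44°N, 140°W

Write both endpoints as unit vectors p₁, p₂ with components (cos φ cos λ, cos φ sin λ, sin φ).
The central angle between the endpoints is δ = arccos(p₁·p₂) ≈ 1.523 rad (87.3°). The total great-circle distance is δ·R ≈ 1.523 × 3959 ≈ 6029 mi, so the target fraction is f = 2400/6029 ≈ 0.398.
Interpolate at f ≈ 0.398 with slerp weights a = sin((1−f)δ)/sin δ ≈ 0.794, b = sin(fδ)/sin δ ≈ 0.570.
p = a·p₁ + b·p₂ ≈ (-0.553, -0.462, 0.693); φ = arcsin(p_z) ≈ 43.88°, λ = atan2(p_y, p_x) ≈ -140.10°.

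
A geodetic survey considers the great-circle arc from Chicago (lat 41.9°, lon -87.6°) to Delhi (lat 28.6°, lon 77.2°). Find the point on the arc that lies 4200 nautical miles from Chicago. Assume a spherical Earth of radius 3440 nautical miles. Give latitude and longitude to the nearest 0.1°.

≈ lat 65.1°, lon 59.6°

From cos δ = sin φ₁ sin φ₂ + cos φ₁ cos φ₂ cos Δλ, the central angle is δ ≈ 1.887 rad (108.1°). The total great-circle distance is δ·R ≈ 1.887 × 3440 ≈ 6491 nmi, so the target fraction is f = 4200/6491 ≈ 0.647.
Interpolate at f ≈ 0.647 with slerp weights a = sin((1−f)δ)/sin δ ≈ 0.650, b = sin(fδ)/sin δ ≈ 0.988.
p = a·p₁ + b·p₂ ≈ (0.213, 0.363, 0.907); φ = arcsin(p_z) ≈ 65.14°, λ = atan2(p_y, p_x) ≈ 59.64°.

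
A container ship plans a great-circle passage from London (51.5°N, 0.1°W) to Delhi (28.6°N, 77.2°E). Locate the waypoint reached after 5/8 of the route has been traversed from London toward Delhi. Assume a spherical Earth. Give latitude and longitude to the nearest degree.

≈ (43°N, 56°E)

From cos δ = sin φ₁ sin φ₂ + cos φ₁ cos φ₂ cos Δλ, the central angle is δ ≈ 1.053 rad (60.3°).
Interpolate at f = 5/8 with slerp weights a = sin((1−f)δ)/sin δ ≈ 0.443, b = sin(fδ)/sin δ ≈ 0.704.
p = a·p₁ + b·p₂ ≈ (0.413, 0.602, 0.683); φ = arcsin(p_z) ≈ 43.12°, λ = atan2(p_y, p_x) ≈ 55.59°.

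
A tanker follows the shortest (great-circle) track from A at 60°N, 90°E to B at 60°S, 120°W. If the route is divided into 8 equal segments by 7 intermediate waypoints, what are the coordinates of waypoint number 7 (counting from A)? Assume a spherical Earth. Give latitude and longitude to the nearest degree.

The haversine formula gives a central angle δ ≈ 2.882 rad (165.1°) between the endpoints.
Interpolate at f = 7/8 with slerp weights a = sin((1−f)δ)/sin δ ≈ 1.374, b = sin(fδ)/sin δ ≈ 2.263.
p = a·p₁ + b·p₂ ≈ (-0.566, -0.293, -0.771); φ = arcsin(p_z) ≈ -50.41°, λ = atan2(p_y, p_x) ≈ -152.60°.

≈ 50°S, 153°W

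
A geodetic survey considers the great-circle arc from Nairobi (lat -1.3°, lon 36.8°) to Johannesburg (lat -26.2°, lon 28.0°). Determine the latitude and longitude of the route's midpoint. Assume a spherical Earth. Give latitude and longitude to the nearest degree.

Write both endpoints as unit vectors p₁, p₂ with components (cos φ cos λ, cos φ sin λ, sin φ).
The central angle between the endpoints is δ = arccos(p₁·p₂) ≈ 0.459 rad (26.3°).
Interpolate at f = 1/2 with slerp weights a = sin((1−f)δ)/sin δ ≈ 0.513, b = sin(fδ)/sin δ ≈ 0.513.
p = a·p₁ + b·p₂ ≈ (0.818, 0.524, -0.238); φ = arcsin(p_z) ≈ -13.79°, λ = atan2(p_y, p_x) ≈ 32.64°.

≈ lat -14°, lon 33°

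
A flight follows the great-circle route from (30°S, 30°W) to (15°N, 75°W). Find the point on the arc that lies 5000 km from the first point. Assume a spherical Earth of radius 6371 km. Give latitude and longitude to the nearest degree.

Convert each endpoint to a unit vector on the sphere (x = cos φ cos λ, y = cos φ sin λ, z = sin φ).
The central angle between the endpoints is δ = arccos(p₁·p₂) ≈ 1.090 rad (62.5°). The total great-circle distance is δ·R ≈ 1.090 × 6371 ≈ 6947 km, so the target fraction is f = 5000/6947 ≈ 0.720.
Interpolate at f ≈ 0.720 with slerp weights a = sin((1−f)δ)/sin δ ≈ 0.339, b = sin(fδ)/sin δ ≈ 0.797.
p = a·p₁ + b·p₂ ≈ (0.454, -0.890, 0.037); φ = arcsin(p_z) ≈ 2.10°, λ = atan2(p_y, p_x) ≈ -63.00°.

≈ (2°N, 63°W)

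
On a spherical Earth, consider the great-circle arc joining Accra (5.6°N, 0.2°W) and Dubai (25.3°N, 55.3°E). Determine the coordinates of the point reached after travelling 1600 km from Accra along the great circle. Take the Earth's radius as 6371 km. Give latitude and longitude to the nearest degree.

From cos δ = sin φ₁ sin φ₂ + cos φ₁ cos φ₂ cos Δλ, the central angle is δ ≈ 0.987 rad (56.5°). The total great-circle distance is δ·R ≈ 0.987 × 6371 ≈ 6287 km, so the target fraction is f = 1600/6287 ≈ 0.254.
Interpolate at f ≈ 0.254 with slerp weights a = sin((1−f)δ)/sin δ ≈ 0.804, b = sin(fδ)/sin δ ≈ 0.298.
p = a·p₁ + b·p₂ ≈ (0.954, 0.219, 0.206); φ = arcsin(p_z) ≈ 11.88°, λ = atan2(p_y, p_x) ≈ 12.91°.

≈ 12°N, 13°E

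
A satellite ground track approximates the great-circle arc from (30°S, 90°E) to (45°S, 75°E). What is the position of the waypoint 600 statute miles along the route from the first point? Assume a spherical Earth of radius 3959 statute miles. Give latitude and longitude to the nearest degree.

≈ (37°S, 84°E)

From cos δ = sin φ₁ sin φ₂ + cos φ₁ cos φ₂ cos Δλ, the central angle is δ ≈ 0.333 rad (19.1°). The total great-circle distance is δ·R ≈ 0.333 × 3959 ≈ 1318 mi, so the target fraction is f = 600/1318 ≈ 0.455.
Interpolate at f ≈ 0.455 with slerp weights a = sin((1−f)δ)/sin δ ≈ 0.552, b = sin(fδ)/sin δ ≈ 0.462.
p = a·p₁ + b·p₂ ≈ (0.085, 0.794, -0.603); φ = arcsin(p_z) ≈ -37.06°, λ = atan2(p_y, p_x) ≈ 83.92°.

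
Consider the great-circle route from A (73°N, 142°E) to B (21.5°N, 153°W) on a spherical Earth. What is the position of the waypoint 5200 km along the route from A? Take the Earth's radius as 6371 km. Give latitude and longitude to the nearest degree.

The haversine formula gives a central angle δ ≈ 1.087 rad (62.3°) between the endpoints. The total great-circle distance is δ·R ≈ 1.087 × 6371 ≈ 6923 km, so the target fraction is f = 5200/6923 ≈ 0.751.
Interpolate at f ≈ 0.751 with slerp weights a = sin((1−f)δ)/sin δ ≈ 0.302, b = sin(fδ)/sin δ ≈ 0.823.
p = a·p₁ + b·p₂ ≈ (-0.752, -0.293, 0.590); φ = arcsin(p_z) ≈ 36.18°, λ = atan2(p_y, p_x) ≈ -158.69°.

≈ (36°N, 159°W)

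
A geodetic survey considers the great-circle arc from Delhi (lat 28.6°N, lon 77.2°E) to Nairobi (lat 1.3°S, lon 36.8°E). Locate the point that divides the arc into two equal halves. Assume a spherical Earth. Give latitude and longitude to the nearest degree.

≈ lat 15°N, lon 56°E

Write both endpoints as unit vectors p₁, p₂ with components (cos φ cos λ, cos φ sin λ, sin φ).
The central angle between the endpoints is δ = arccos(p₁·p₂) ≈ 0.853 rad (48.9°).
Interpolate at f = 1/2 with slerp weights a = sin((1−f)δ)/sin δ ≈ 0.549, b = sin(fδ)/sin δ ≈ 0.549.
p = a·p₁ + b·p₂ ≈ (0.546, 0.799, 0.250); φ = arcsin(p_z) ≈ 14.50°, λ = atan2(p_y, p_x) ≈ 55.63°.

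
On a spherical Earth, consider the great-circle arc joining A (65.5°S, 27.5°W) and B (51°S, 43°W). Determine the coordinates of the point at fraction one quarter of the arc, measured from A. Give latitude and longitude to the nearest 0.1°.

≈ (62.1°S, 32.7°W)

Write both endpoints as unit vectors p₁, p₂ with components (cos φ cos λ, cos φ sin λ, sin φ).
The central angle between the endpoints is δ = arccos(p₁·p₂) ≈ 0.289 rad (16.5°).
Interpolate at f = 1/4 with slerp weights a = sin((1−f)δ)/sin δ ≈ 0.755, b = sin(fδ)/sin δ ≈ 0.253.
p = a·p₁ + b·p₂ ≈ (0.394, -0.253, -0.883); φ = arcsin(p_z) ≈ -62.07°, λ = atan2(p_y, p_x) ≈ -32.72°.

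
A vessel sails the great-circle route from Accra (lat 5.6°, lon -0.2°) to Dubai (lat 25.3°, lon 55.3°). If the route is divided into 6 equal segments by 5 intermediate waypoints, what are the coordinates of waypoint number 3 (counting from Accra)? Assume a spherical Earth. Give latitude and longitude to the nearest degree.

≈ lat 17°, lon 26°

Write both endpoints as unit vectors p₁, p₂ with components (cos φ cos λ, cos φ sin λ, sin φ).
The central angle between the endpoints is δ = arccos(p₁·p₂) ≈ 0.987 rad (56.5°).
Interpolate at f = 3/6 with slerp weights a = sin((1−f)δ)/sin δ ≈ 0.568, b = sin(fδ)/sin δ ≈ 0.568.
p = a·p₁ + b·p₂ ≈ (0.857, 0.420, 0.298); φ = arcsin(p_z) ≈ 17.34°, λ = atan2(p_y, p_x) ≈ 26.10°.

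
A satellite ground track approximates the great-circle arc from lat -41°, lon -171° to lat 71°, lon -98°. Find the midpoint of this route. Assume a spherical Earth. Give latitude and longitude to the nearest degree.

≈ lat 18°, lon -151°

Convert each endpoint to a unit vector on the sphere (x = cos φ cos λ, y = cos φ sin λ, z = sin φ).
The central angle between the endpoints is δ = arccos(p₁·p₂) ≈ 2.151 rad (123.3°).
Interpolate at f = 1/2 with slerp weights a = sin((1−f)δ)/sin δ ≈ 1.052, b = sin(fδ)/sin δ ≈ 1.052.
p = a·p₁ + b·p₂ ≈ (-0.832, -0.464, 0.305); φ = arcsin(p_z) ≈ 17.73°, λ = atan2(p_y, p_x) ≈ -150.88°.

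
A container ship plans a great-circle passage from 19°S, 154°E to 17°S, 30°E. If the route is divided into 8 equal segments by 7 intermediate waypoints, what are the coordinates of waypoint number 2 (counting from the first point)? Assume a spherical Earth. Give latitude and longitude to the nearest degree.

The haversine formula gives a central angle δ ≈ 1.994 rad (114.2°) between the endpoints.
Interpolate at f = 2/8 with slerp weights a = sin((1−f)δ)/sin δ ≈ 1.094, b = sin(fδ)/sin δ ≈ 0.524.
p = a·p₁ + b·p₂ ≈ (-0.495, 0.704, -0.509); φ = arcsin(p_z) ≈ -30.62°, λ = atan2(p_y, p_x) ≈ 125.12°.

≈ 31°S, 125°E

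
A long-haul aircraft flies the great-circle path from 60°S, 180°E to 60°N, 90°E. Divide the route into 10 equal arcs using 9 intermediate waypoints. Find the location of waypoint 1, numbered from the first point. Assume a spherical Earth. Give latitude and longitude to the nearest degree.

The haversine formula gives a central angle δ ≈ 2.419 rad (138.6°) between the endpoints.
Interpolate at f = 1/10 with slerp weights a = sin((1−f)δ)/sin δ ≈ 1.242, b = sin(fδ)/sin δ ≈ 0.362.
p = a·p₁ + b·p₂ ≈ (-0.621, 0.181, -0.762); φ = arcsin(p_z) ≈ -49.68°, λ = atan2(p_y, p_x) ≈ 163.75°.

≈ 50°S, 164°E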